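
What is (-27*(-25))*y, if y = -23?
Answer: -15525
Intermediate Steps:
(-27*(-25))*y = -27*(-25)*(-23) = 675*(-23) = -15525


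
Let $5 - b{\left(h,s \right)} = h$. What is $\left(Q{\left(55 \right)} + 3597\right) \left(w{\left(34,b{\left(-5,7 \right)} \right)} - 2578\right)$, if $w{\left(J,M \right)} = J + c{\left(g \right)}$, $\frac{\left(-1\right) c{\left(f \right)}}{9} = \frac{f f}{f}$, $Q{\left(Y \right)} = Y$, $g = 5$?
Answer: $-9455028$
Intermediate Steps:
$b{\left(h,s \right)} = 5 - h$
$c{\left(f \right)} = - 9 f$ ($c{\left(f \right)} = - 9 \frac{f f}{f} = - 9 \frac{f^{2}}{f} = - 9 f$)
$w{\left(J,M \right)} = -45 + J$ ($w{\left(J,M \right)} = J - 45 = -45 + J$)
$\left(Q{\left(55 \right)} + 3597\right) \left(w{\left(34,b{\left(-5,7 \right)} \right)} - 2578\right) = \left(55 + 3597\right) \left(\left(-45 + 34\right) - 2578\right) = 3652 \left(-11 - 2578\right) = 3652 \left(-2589\right) = -9455028$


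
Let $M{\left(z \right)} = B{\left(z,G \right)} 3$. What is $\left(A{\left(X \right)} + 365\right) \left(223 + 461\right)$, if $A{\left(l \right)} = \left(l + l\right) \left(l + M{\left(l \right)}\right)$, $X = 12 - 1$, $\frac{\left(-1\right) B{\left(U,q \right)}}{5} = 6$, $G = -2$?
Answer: $-939132$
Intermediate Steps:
$B{\left(U,q \right)} = -30$ ($B{\left(U,q \right)} = \left(-5\right) 6 = -30$)
$X = 11$ ($X = 12 - 1 = 11$)
$M{\left(z \right)} = -90$ ($M{\left(z \right)} = \left(-30\right) 3 = -90$)
$A{\left(l \right)} = 2 l \left(-90 + l\right)$ ($A{\left(l \right)} = \left(l + l\right) \left(l - 90\right) = 2 l \left(-90 + l\right)$)
$\left(A{\left(X \right)} + 365\right) \left(223 + 461\right) = \left(2 \cdot 11 \left(-90 + 11\right) + 365\right) \left(223 + 461\right) = \left(2 \cdot 11 \left(-79\right) + 365\right) 684 = \left(-1738 + 365\right) 684 = \left(-1373\right) 684 = -939132$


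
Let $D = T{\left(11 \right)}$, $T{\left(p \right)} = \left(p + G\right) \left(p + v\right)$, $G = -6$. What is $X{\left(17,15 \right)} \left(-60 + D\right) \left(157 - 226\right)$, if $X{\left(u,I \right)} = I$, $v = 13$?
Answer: $-62100$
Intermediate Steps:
$T{\left(p \right)} = \left(-6 + p\right) \left(13 + p\right)$ ($T{\left(p \right)} = \left(p - 6\right) \left(p + 13\right) = \left(-6 + p\right) \left(13 + p\right)$)
$D = 120$ ($D = -78 + 11^{2} + 7 \cdot 11 = -78 + 121 + 77 = 120$)
$X{\left(17,15 \right)} \left(-60 + D\right) \left(157 - 226\right) = 15 \left(-60 + 120\right) \left(157 - 226\right) = 15 \cdot 60 \left(-69\right) = 15 \left(-4140\right) = -62100$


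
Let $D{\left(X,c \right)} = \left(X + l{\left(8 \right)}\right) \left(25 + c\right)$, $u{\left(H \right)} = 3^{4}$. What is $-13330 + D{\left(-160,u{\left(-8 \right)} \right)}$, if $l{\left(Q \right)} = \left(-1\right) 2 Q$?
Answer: $-31986$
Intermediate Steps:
$u{\left(H \right)} = 81$
$l{\left(Q \right)} = - 2 Q$
$D{\left(X,c \right)} = \left(-16 + X\right) \left(25 + c\right)$ ($D{\left(X,c \right)} = \left(X - 16\right) \left(25 + c\right) = \left(-16 + X\right) \left(25 + c\right)$)
$-13330 + D{\left(-160,u{\left(-8 \right)} \right)} = -13330 - 18656 = -31986$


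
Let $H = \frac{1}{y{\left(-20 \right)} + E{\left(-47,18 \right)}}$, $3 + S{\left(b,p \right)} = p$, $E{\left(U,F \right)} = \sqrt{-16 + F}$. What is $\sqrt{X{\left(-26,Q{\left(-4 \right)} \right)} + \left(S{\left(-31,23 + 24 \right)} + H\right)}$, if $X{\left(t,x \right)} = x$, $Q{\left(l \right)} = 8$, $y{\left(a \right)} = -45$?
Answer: $\frac{\sqrt{2339 - 52 \sqrt{2}}}{\sqrt{45 - \sqrt{2}}} \approx 7.2095$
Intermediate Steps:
$S{\left(b,p \right)} = -3 + p$
$H = \frac{1}{-45 + \sqrt{2}}$ ($H = \frac{1}{-45 + \sqrt{-16 + 18}} = \frac{1}{-45 + \sqrt{2}} \approx -0.022943$)
$\sqrt{X{\left(-26,Q{\left(-4 \right)} \right)} + \left(S{\left(-31,23 + 24 \right)} + H\right)} = \sqrt{8 + \left(\left(-3 + \left(23 + 24\right)\right) - \left(\frac{45}{2023} + \frac{\sqrt{2}}{2023}\right)\right)} = \sqrt{8 + \left(\left(-3 + 47\right) - \left(\frac{45}{2023} + \frac{\sqrt{2}}{2023}\right)\right)} = \sqrt{8 + \left(44 - \left(\frac{45}{2023} + \frac{\sqrt{2}}{2023}\right)\right)} = \sqrt{8 + \left(\frac{88967}{2023} - \frac{\sqrt{2}}{2023}\right)} = \sqrt{\frac{105151}{2023} - \frac{\sqrt{2}}{2023}}$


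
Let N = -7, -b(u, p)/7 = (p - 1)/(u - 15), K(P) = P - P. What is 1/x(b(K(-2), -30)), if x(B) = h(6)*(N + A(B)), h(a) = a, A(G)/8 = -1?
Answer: -1/90 ≈ -0.011111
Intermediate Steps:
K(P) = 0
b(u, p) = -7*(-1 + p)/(-15 + u) (b(u, p) = -7*(p - 1)/(u - 15) = -7*(-1 + p)/(-15 + u))
A(G) = -8 (A(G) = 8*(-1) = -8)
x(B) = -90 (x(B) = 6*(-7 - 8) = 6*(-15) = -90)
1/x(b(K(-2), -30)) = 1/(-90) = -1/90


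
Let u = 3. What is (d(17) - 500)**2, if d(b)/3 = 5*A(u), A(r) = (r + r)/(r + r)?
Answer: 235225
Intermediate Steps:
A(r) = 1 (A(r) = (2*r)/((2*r)) = (2*r)*(1/(2*r)) = 1)
d(b) = 15 (d(b) = 3*(5*1) = 3*5 = 15)
(d(17) - 500)**2 = (15 - 500)**2 = (-485)**2 = 235225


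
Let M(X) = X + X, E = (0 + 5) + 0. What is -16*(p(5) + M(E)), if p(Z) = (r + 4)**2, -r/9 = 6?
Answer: -40160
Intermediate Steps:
r = -54 (r = -9*6 = -54)
E = 5 (E = 5 + 0 = 5)
M(X) = 2*X
p(Z) = 2500 (p(Z) = (-54 + 4)**2 = (-50)**2 = 2500)
-16*(p(5) + M(E)) = -16*(2500 + 2*5) = -16*(2500 + 10) = -16*2510 = -40160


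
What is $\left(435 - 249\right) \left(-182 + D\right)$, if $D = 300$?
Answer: $21948$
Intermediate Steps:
$\left(435 - 249\right) \left(-182 + D\right) = \left(435 - 249\right) \left(-182 + 300\right) = 186 \cdot 118 = 21948$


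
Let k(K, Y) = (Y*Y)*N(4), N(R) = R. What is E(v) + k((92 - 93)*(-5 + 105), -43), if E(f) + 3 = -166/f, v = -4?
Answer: 14869/2 ≈ 7434.5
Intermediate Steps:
E(f) = -3 - 166/f
k(K, Y) = 4*Y**2 (k(K, Y) = (Y*Y)*4 = Y**2*4 = 4*Y**2)
E(v) + k((92 - 93)*(-5 + 105), -43) = (-3 - 166/(-4)) + 4*(-43)**2 = (-3 - 166*(-1/4)) + 4*1849 = (-3 + 83/2) + 7396 = 77/2 + 7396 = 14869/2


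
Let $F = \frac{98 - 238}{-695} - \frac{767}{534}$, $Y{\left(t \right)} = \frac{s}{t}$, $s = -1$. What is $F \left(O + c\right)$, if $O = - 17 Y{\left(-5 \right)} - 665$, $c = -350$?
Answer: $\frac{233368906}{185565} \approx 1257.6$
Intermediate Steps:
$Y{\left(t \right)} = - \frac{1}{t}$
$F = - \frac{91661}{74226}$ ($F = \left(-140\right) \left(- \frac{1}{695}\right) - \frac{767}{534} = \frac{28}{139} - \frac{767}{534} = - \frac{91661}{74226} \approx -1.2349$)
$O = - \frac{3342}{5}$ ($O = - 17 \left(- \frac{1}{-5}\right) - 665 = - 17 \left(\left(-1\right) \left(- \frac{1}{5}\right)\right) - 665 = \left(-17\right) \frac{1}{5} - 665 = - \frac{17}{5} - 665 = - \frac{3342}{5} \approx -668.4$)
$F \left(O + c\right) = - \frac{91661 \left(- \frac{3342}{5} - 350\right)}{74226} = \left(- \frac{91661}{74226}\right) \left(- \frac{5092}{5}\right) = \frac{233368906}{185565}$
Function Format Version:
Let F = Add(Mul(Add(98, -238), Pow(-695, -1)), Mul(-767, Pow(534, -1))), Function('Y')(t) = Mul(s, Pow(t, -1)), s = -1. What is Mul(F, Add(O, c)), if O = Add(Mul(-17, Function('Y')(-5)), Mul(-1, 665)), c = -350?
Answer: Rational(233368906, 185565) ≈ 1257.6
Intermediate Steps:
Function('Y')(t) = Mul(-1, Pow(t, -1))
F = Rational(-91661, 74226) (F = Add(Mul(-140, Rational(-1, 695)), Mul(-767, Rational(1, 534))) = Add(Rational(28, 139), Rational(-767, 534)) = Rational(-91661, 74226) ≈ -1.2349)
O = Rational(-3342, 5) (O = Add(Mul(-17, Mul(-1, Pow(-5, -1))), Mul(-1, 665)) = Add(Mul(-17, Mul(-1, Rational(-1, 5))), -665) = Add(Mul(-17, Rational(1, 5)), -665) = Add(Rational(-17, 5), -665) = Rational(-3342, 5) ≈ -668.40)
Mul(F, Add(O, c)) = Mul(Rational(-91661, 74226), Add(Rational(-3342, 5), -350)) = Mul(Rational(-91661, 74226), Rational(-5092, 5)) = Rational(233368906, 185565)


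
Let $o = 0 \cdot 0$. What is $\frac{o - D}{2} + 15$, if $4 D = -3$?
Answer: $\frac{123}{8} \approx 15.375$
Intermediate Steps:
$D = - \frac{3}{4}$ ($D = \frac{1}{4} \left(-3\right) = - \frac{3}{4} \approx -0.75$)
$o = 0$
$\frac{o - D}{2} + 15 = \frac{0 - - \frac{3}{4}}{2} + 15 = \left(0 + \frac{3}{4}\right) \frac{1}{2} + 15 = \frac{3}{4} \cdot \frac{1}{2} + 15 = \frac{3}{8} + 15 = \frac{123}{8}$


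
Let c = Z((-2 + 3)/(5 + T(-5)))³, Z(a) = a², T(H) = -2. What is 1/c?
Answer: 729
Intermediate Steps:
c = 1/729 (c = (((-2 + 3)/(5 - 2))²)³ = ((1/3)²)³ = ((1*(⅓))²)³ = ((⅓)²)³ = (⅑)³ = 1/729 ≈ 0.0013717)
1/c = 1/(1/729) = 729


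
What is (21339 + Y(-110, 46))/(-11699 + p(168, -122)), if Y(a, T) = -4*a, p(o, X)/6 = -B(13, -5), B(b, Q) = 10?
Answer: -21779/11759 ≈ -1.8521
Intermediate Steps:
p(o, X) = -60 (p(o, X) = 6*(-1*10) = 6*(-10) = -60)
(21339 + Y(-110, 46))/(-11699 + p(168, -122)) = (21339 - 4*(-110))/(-11699 - 60) = (21339 + 440)/(-11759) = 21779*(-1/11759) = -21779/11759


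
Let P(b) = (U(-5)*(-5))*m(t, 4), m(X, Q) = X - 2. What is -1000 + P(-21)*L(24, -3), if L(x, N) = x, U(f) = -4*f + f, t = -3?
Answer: 8000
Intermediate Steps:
m(X, Q) = -2 + X
U(f) = -3*f
P(b) = 375 (P(b) = (-3*(-5)*(-5))*(-2 - 3) = (15*(-5))*(-5) = -75*(-5) = 375)
-1000 + P(-21)*L(24, -3) = -1000 + 375*24 = -1000 + 9000 = 8000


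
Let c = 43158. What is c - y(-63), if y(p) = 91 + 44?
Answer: 43023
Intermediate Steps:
y(p) = 135
c - y(-63) = 43158 - 1*135 = 43158 - 135 = 43023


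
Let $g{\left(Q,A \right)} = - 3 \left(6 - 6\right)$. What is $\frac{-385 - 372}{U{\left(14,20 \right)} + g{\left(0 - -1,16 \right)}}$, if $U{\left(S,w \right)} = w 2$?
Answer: $- \frac{757}{40} \approx -18.925$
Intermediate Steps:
$U{\left(S,w \right)} = 2 w$
$g{\left(Q,A \right)} = 0$ ($g{\left(Q,A \right)} = - 3 \left(6 - 6\right) = \left(-3\right) 0 = 0$)
$\frac{-385 - 372}{U{\left(14,20 \right)} + g{\left(0 - -1,16 \right)}} = \frac{-385 - 372}{2 \cdot 20 + 0} = - \frac{757}{40 + 0} = - \frac{757}{40}$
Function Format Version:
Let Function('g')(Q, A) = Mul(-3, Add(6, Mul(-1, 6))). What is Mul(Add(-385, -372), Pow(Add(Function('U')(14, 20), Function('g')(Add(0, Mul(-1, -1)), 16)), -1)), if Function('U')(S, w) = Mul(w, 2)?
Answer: Rational(-757, 40) ≈ -18.925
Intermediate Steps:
Function('U')(S, w) = Mul(2, w)
Function('g')(Q, A) = 0 (Function('g')(Q, A) = Mul(-3, Add(6, -6)) = Mul(-3, 0) = 0)
Mul(Add(-385, -372), Pow(Add(Function('U')(14, 20), Function('g')(Add(0, Mul(-1, -1)), 16)), -1)) = Mul(Add(-385, -372), Pow(Add(Mul(2, 20), 0), -1)) = Mul(-757, Pow(Add(40, 0), -1)) = Mul(-757, Pow(40, -1)) = Mul(-757, Rational(1, 40)) = Rational(-757, 40)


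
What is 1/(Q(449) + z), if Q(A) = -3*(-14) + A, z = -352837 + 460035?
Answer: 1/107689 ≈ 9.2860e-6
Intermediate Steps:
z = 107198
Q(A) = 42 + A
1/(Q(449) + z) = 1/((42 + 449) + 107198) = 1/(491 + 107198) = 1/107689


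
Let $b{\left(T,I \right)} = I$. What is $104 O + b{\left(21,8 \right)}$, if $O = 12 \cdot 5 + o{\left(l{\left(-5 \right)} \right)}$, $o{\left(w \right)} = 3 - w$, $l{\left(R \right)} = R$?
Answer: $7080$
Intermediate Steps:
$O = 68$ ($O = 12 \cdot 5 + \left(3 - -5\right) = 60 + \left(3 + 5\right) = 60 + 8 = 68$)
$104 O + b{\left(21,8 \right)} = 104 \cdot 68 + 8 = 7072 + 8 = 7080$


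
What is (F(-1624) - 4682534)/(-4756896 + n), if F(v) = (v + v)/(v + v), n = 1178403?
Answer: 4682533/3578493 ≈ 1.3085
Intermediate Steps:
F(v) = 1 (F(v) = (2*v)/((2*v)) = (2*v)*(1/(2*v)) = 1)
(F(-1624) - 4682534)/(-4756896 + n) = (1 - 4682534)/(-4756896 + 1178403) = -4682533/(-3578493) = -4682533*(-1/3578493) = 4682533/3578493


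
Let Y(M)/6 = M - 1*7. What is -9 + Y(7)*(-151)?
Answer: -9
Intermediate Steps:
Y(M) = -42 + 6*M (Y(M) = 6*(M - 1*7) = 6*(M - 7) = 6*(-7 + M) = -42 + 6*M)
-9 + Y(7)*(-151) = -9 + (-42 + 6*7)*(-151) = -9 + (-42 + 42)*(-151) = -9 + 0*(-151) = -9 + 0 = -9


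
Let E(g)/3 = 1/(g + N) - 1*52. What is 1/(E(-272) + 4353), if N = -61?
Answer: 111/465866 ≈ 0.00023827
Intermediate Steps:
E(g) = -156 + 3/(-61 + g) (E(g) = 3*(1/(g - 61) - 1*52) = 3*(1/(-61 + g) - 52) = 3*(-52 + 1/(-61 + g)) = -156 + 3/(-61 + g))
1/(E(-272) + 4353) = 1/(3*(3173 - 52*(-272))/(-61 - 272) + 4353) = 1/(3*(3173 + 14144)/(-333) + 4353) = 1/(3*(-1/333)*17317 + 4353) = 1/(-17317/111 + 4353) = 1/(465866/111) = 111/465866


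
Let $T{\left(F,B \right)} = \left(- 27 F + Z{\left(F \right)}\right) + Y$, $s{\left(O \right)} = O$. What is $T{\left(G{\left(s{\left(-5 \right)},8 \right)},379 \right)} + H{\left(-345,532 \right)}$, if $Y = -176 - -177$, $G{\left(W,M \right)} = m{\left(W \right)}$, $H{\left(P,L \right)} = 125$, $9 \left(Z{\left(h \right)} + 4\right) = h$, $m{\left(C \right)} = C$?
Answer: $\frac{2308}{9} \approx 256.44$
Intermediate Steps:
$Z{\left(h \right)} = -4 + \frac{h}{9}$
$G{\left(W,M \right)} = W$
$Y = 1$ ($Y = -176 + 177 = 1$)
$T{\left(F,B \right)} = -3 - \frac{242 F}{9}$ ($T{\left(F,B \right)} = \left(- 27 F + \left(-4 + \frac{F}{9}\right)\right) + 1 = \left(-4 - \frac{242 F}{9}\right) + 1 = -3 - \frac{242 F}{9}$)
$T{\left(G{\left(s{\left(-5 \right)},8 \right)},379 \right)} + H{\left(-345,532 \right)} = \left(-3 - - \frac{1210}{9}\right) + 125 = \left(-3 + \frac{1210}{9}\right) + 125 = \frac{1183}{9} + 125 = \frac{2308}{9}$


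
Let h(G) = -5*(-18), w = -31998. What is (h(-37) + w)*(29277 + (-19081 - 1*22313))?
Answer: 386629236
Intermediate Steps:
h(G) = 90
(h(-37) + w)*(29277 + (-19081 - 1*22313)) = (90 - 31998)*(29277 + (-19081 - 1*22313)) = -31908*(29277 + (-19081 - 22313)) = -31908*(29277 - 41394) = -31908*(-12117) = 386629236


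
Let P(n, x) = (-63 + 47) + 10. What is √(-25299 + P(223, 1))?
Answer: I*√25305 ≈ 159.08*I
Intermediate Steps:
P(n, x) = -6 (P(n, x) = -16 + 10 = -6)
√(-25299 + P(223, 1)) = √(-25299 - 6) = √(-25305) = I*√25305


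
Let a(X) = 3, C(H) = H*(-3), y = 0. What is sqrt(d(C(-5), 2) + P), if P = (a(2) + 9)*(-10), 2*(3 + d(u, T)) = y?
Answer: I*sqrt(123) ≈ 11.091*I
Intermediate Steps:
C(H) = -3*H
d(u, T) = -3 (d(u, T) = -3 + (1/2)*0 = -3 + 0 = -3)
P = -120 (P = (3 + 9)*(-10) = 12*(-10) = -120)
sqrt(d(C(-5), 2) + P) = sqrt(-3 - 120) = sqrt(-123) = I*sqrt(123)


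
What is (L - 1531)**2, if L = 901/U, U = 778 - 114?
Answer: 1031611956489/440896 ≈ 2.3398e+6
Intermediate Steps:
U = 664
L = 901/664 ≈ 1.3569
(L - 1531)**2 = (901/664 - 1531)**2 = (-1015683/664)**2 = 1031611956489/440896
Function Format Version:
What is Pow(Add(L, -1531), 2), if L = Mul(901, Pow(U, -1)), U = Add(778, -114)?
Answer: Rational(1031611956489, 440896) ≈ 2.3398e+6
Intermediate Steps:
U = 664
L = Rational(901, 664) (L = Mul(901, Pow(664, -1)) = Mul(901, Rational(1, 664)) = Rational(901, 664) ≈ 1.3569)
Pow(Add(L, -1531), 2) = Pow(Add(Rational(901, 664), -1531), 2) = Pow(Rational(-1015683, 664), 2) = Rational(1031611956489, 440896)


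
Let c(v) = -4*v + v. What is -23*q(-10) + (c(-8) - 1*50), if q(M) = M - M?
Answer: -26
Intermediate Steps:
c(v) = -3*v
q(M) = 0
-23*q(-10) + (c(-8) - 1*50) = -23*0 + (-3*(-8) - 1*50) = 0 + (24 - 50) = 0 - 26 = -26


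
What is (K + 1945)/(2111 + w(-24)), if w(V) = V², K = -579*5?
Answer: -950/2687 ≈ -0.35355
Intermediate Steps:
K = -2895
(K + 1945)/(2111 + w(-24)) = (-2895 + 1945)/(2111 + (-24)²) = -950/(2111 + 576) = -950/2687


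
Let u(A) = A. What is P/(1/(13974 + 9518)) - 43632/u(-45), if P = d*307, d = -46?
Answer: -1658765272/5 ≈ -3.3175e+8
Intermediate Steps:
P = -14122 (P = -46*307 = -14122)
P/(1/(13974 + 9518)) - 43632/u(-45) = -14122/(1/(13974 + 9518)) - 43632/(-45) = -14122/(1/23492) - 43632*(-1/45) = -14122/1/23492 + 4848/5 = -14122*23492 + 4848/5 = -331754024 + 4848/5 = -1658765272/5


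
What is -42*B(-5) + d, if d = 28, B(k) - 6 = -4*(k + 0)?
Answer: -1064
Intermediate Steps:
B(k) = 6 - 4*k (B(k) = 6 - 4*(k + 0) = 6 - 4*k)
-42*B(-5) + d = -42*(6 - 4*(-5)) + 28 = -42*(6 + 20) + 28 = -42*26 + 28 = -1092 + 28 = -1064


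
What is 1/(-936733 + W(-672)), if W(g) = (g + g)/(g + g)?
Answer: -1/936732 ≈ -1.0675e-6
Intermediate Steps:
W(g) = 1 (W(g) = (2*g)/((2*g)) = (2*g)*(1/(2*g)) = 1)
1/(-936733 + W(-672)) = 1/(-936733 + 1) = 1/(-936732) = -1/936732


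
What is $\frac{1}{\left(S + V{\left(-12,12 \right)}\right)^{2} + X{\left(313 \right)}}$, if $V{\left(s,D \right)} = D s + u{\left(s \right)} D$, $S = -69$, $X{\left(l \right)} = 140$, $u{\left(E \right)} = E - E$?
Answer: $\frac{1}{45509} \approx 2.1974 \cdot 10^{-5}$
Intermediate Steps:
$u{\left(E \right)} = 0$
$V{\left(s,D \right)} = D s$ ($V{\left(s,D \right)} = D s + 0 D = D s + 0 = D s$)
$\frac{1}{\left(S + V{\left(-12,12 \right)}\right)^{2} + X{\left(313 \right)}} = \frac{1}{\left(-69 + 12 \left(-12\right)\right)^{2} + 140} = \frac{1}{\left(-69 - 144\right)^{2} + 140} = \frac{1}{\left(-213\right)^{2} + 140} = \frac{1}{45369 + 140} = \frac{1}{45509}$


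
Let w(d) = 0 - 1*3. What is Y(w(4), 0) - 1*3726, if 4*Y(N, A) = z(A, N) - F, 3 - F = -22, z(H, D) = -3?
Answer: -3733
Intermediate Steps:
w(d) = -3 (w(d) = 0 - 3 = -3)
F = 25 (F = 3 - 1*(-22) = 3 + 22 = 25)
Y(N, A) = -7 (Y(N, A) = (-3 - 1*25)/4 = (-3 - 25)/4 = (1/4)*(-28) = -7)
Y(w(4), 0) - 1*3726 = -7 - 1*3726 = -7 - 3726 = -3733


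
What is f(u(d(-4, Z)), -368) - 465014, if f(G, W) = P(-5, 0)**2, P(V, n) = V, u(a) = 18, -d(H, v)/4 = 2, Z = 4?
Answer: -464989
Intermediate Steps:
d(H, v) = -8 (d(H, v) = -4*2 = -8)
f(G, W) = 25 (f(G, W) = (-5)**2 = 25)
f(u(d(-4, Z)), -368) - 465014 = 25 - 465014 = -464989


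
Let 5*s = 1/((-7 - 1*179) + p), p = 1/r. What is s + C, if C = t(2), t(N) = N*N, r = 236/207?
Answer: 873544/218445 ≈ 3.9989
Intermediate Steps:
r = 236/207 (r = 236*(1/207) = 236/207 ≈ 1.1401)
t(N) = N**2
p = 207/236 (p = 1/(236/207) = 207/236 ≈ 0.87712)
C = 4 (C = 2**2 = 4)
s = -236/218445 (s = 1/(5*((-7 - 1*179) + 207/236)) = 1/(5*((-7 - 179) + 207/236)) = 1/(5*(-186 + 207/236)) = 1/(5*(-43689/236)) = (1/5)*(-236/43689) = -236/218445 ≈ -0.0010804)
s + C = -236/218445 + 4 = 873544/218445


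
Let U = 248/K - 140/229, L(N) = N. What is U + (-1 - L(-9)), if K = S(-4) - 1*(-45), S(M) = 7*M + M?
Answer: 78788/2977 ≈ 26.466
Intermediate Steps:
S(M) = 8*M
K = 13 (K = 8*(-4) - 1*(-45) = -32 + 45 = 13)
U = 54972/2977 (U = 248/13 - 140/229 = 54972/2977 ≈ 18.466)
U + (-1 - L(-9)) = 54972/2977 + (-1 - 1*(-9)) = 54972/2977 + (-1 + 9) = 54972/2977 + 8 = 78788/2977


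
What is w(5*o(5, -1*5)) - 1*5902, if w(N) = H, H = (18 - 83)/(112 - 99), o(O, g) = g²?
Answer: -5907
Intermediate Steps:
H = -5 (H = -65/13 = -65*1/13 = -5)
w(N) = -5
w(5*o(5, -1*5)) - 1*5902 = -5 - 1*5902 = -5 - 5902 = -5907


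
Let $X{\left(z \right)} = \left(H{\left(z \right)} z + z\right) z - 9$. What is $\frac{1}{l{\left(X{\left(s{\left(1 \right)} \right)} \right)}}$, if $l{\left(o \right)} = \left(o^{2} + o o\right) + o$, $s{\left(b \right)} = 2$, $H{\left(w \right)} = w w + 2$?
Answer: $\frac{1}{741} \approx 0.0013495$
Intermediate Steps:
$H{\left(w \right)} = 2 + w^{2}$ ($H{\left(w \right)} = w^{2} + 2 = 2 + w^{2}$)
$X{\left(z \right)} = -9 + z \left(z + z \left(2 + z^{2}\right)\right)$ ($X{\left(z \right)} = \left(\left(2 + z^{2}\right) z + z\right) z - 9 = \left(z \left(2 + z^{2}\right) + z\right) z - 9 = \left(z + z \left(2 + z^{2}\right)\right) z - 9 = z \left(z + z \left(2 + z^{2}\right)\right) - 9 = -9 + z \left(z + z \left(2 + z^{2}\right)\right)$)
$l{\left(o \right)} = o + 2 o^{2}$ ($l{\left(o \right)} = \left(o^{2} + o^{2}\right) + o = 2 o^{2} + o = o + 2 o^{2}$)
$\frac{1}{l{\left(X{\left(s{\left(1 \right)} \right)} \right)}} = \frac{1}{\left(-9 + 2^{4} + 3 \cdot 2^{2}\right) \left(1 + 2 \left(-9 + 2^{4} + 3 \cdot 2^{2}\right)\right)} = \frac{1}{\left(-9 + 16 + 3 \cdot 4\right) \left(1 + 2 \left(-9 + 16 + 3 \cdot 4\right)\right)} = \frac{1}{\left(-9 + 16 + 12\right) \left(1 + 2 \left(-9 + 16 + 12\right)\right)} = \frac{1}{19 \left(1 + 2 \cdot 19\right)} = \frac{1}{19 \left(1 + 38\right)} = \frac{1}{19 \cdot 39} = \frac{1}{741}$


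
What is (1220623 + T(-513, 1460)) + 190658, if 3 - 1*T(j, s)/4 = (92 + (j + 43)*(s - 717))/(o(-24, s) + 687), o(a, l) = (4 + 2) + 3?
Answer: 122957050/87 ≈ 1.4133e+6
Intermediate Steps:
o(a, l) = 9 (o(a, l) = 6 + 3 = 9)
T(j, s) = 998/87 - (-717 + s)*(43 + j)/174 (T(j, s) = 12 - 4*(92 + (j + 43)*(s - 717))/(9 + 687) = 12 - 4*(92 + (43 + j)*(-717 + s))/696 = 12 - 4*(92 + (-717 + s)*(43 + j))/696 = 12 - 4*(23/174 + (-717 + s)*(43 + j)/696) = 12 + (-46/87 - (-717 + s)*(43 + j)/174) = 998/87 - (-717 + s)*(43 + j)/174)
(1220623 + T(-513, 1460)) + 190658 = (1220623 + (32827/174 - 43/174*1460 + (239/58)*(-513) - 1/174*(-513)*1460)) + 190658 = (1220623 + (32827/174 - 31390/87 - 122607/58 + 124830/29)) + 190658 = (1220623 + 175603/87) + 190658 = 106369804/87 + 190658 = 122957050/87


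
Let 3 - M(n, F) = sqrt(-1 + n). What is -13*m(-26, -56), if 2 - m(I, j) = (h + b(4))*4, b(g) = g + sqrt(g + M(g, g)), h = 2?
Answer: 286 + 52*sqrt(7 - sqrt(3)) ≈ 405.35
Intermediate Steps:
M(n, F) = 3 - sqrt(-1 + n)
b(g) = g + sqrt(3 + g - sqrt(-1 + g)) (b(g) = g + sqrt(g + (3 - sqrt(-1 + g))) = g + sqrt(3 + g - sqrt(-1 + g)))
m(I, j) = -22 - 4*sqrt(7 - sqrt(3)) (m(I, j) = 2 - (2 + (4 + sqrt(3 + 4 - sqrt(-1 + 4))))*4 = 2 - (2 + (4 + sqrt(3 + 4 - sqrt(3))))*4 = 2 - (2 + (4 + sqrt(7 - sqrt(3))))*4 = 2 - (6 + sqrt(7 - sqrt(3)))*4 = 2 - (24 + 4*sqrt(7 - sqrt(3))) = 2 + (-24 - 4*sqrt(7 - sqrt(3))) = -22 - 4*sqrt(7 - sqrt(3)))
-13*m(-26, -56) = -13*(-22 - 4*sqrt(7 - sqrt(3))) = 286 + 52*sqrt(7 - sqrt(3))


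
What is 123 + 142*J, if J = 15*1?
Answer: 2253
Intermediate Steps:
J = 15
123 + 142*J = 123 + 142*15 = 123 + 2130 = 2253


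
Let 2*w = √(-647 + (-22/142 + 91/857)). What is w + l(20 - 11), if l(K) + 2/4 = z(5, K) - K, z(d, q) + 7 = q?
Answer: -15/2 + 5*I*√95824228633/121694 ≈ -7.5 + 12.719*I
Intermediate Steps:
z(d, q) = -7 + q
w = 5*I*√95824228633/121694 (w = √(-647 + (-22/142 + 91/857))/2 = √(-647 + (-22*1/142 + 91*(1/857)))/2 = √(-647 + (-11/71 + 91/857))/2 = √(-647 - 2966/60847)/2 = √(-39370975/60847)/2 = (5*I*√95824228633/60847)/2 = 5*I*√95824228633/121694 ≈ 12.719*I)
l(K) = -15/2 (l(K) = -½ + ((-7 + K) - K) = -½ - 7 = -15/2)
w + l(20 - 11) = 5*I*√95824228633/121694 - 15/2 = -15/2 + 5*I*√95824228633/121694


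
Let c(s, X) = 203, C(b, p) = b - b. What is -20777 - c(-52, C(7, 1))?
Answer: -20980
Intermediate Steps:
C(b, p) = 0
-20777 - c(-52, C(7, 1)) = -20777 - 1*203 = -20777 - 203 = -20980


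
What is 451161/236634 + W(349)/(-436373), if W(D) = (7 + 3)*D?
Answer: 65349542131/34420229494 ≈ 1.8986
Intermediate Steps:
W(D) = 10*D
451161/236634 + W(349)/(-436373) = 451161/236634 + (10*349)/(-436373) = 451161*(1/236634) + 3490*(-1/436373) = 150387/78878 - 3490/436373 = 65349542131/34420229494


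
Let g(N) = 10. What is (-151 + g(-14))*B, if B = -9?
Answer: 1269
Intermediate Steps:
(-151 + g(-14))*B = (-151 + 10)*(-9) = -141*(-9) = 1269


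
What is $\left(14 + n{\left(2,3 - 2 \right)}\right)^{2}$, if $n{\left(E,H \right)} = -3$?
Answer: $121$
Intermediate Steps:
$\left(14 + n{\left(2,3 - 2 \right)}\right)^{2} = \left(14 - 3\right)^{2} = 11^{2} = 121$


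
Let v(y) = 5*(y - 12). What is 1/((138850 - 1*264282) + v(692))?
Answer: -1/122032 ≈ -8.1946e-6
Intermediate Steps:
v(y) = -60 + 5*y (v(y) = 5*(-12 + y) = -60 + 5*y)
1/((138850 - 1*264282) + v(692)) = 1/((138850 - 1*264282) + (-60 + 5*692)) = 1/((138850 - 264282) + (-60 + 3460)) = 1/(-125432 + 3400) = 1/(-122032) = -1/122032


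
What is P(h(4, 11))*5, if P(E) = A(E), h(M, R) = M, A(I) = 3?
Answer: 15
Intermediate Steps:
P(E) = 3
P(h(4, 11))*5 = 3*5 = 15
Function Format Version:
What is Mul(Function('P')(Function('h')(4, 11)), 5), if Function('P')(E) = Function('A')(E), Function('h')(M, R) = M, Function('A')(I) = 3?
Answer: 15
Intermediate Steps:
Function('P')(E) = 3
Mul(Function('P')(Function('h')(4, 11)), 5) = Mul(3, 5) = 15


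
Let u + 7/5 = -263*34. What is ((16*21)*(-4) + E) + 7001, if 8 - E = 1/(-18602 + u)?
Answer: 780223460/137727 ≈ 5665.0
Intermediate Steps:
u = -44717/5 (u = -7/5 - 263*34 = -7/5 - 8942 = -44717/5 ≈ -8943.4)
E = 1101821/137727 (E = 8 - 1/(-18602 - 44717/5) = 8 - 1/(-137727/5) = 8 - 1*(-5/137727) = 8 + 5/137727 = 1101821/137727 ≈ 8.0000)
((16*21)*(-4) + E) + 7001 = ((16*21)*(-4) + 1101821/137727) + 7001 = (336*(-4) + 1101821/137727) + 7001 = (-1344 + 1101821/137727) + 7001 = -184003267/137727 + 7001 = 780223460/137727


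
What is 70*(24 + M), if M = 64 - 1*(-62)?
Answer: 10500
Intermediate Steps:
M = 126 (M = 64 + 62 = 126)
70*(24 + M) = 70*(24 + 126) = 70*150 = 10500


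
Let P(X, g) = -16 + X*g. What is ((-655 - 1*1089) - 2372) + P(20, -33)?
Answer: -4792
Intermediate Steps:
((-655 - 1*1089) - 2372) + P(20, -33) = ((-655 - 1*1089) - 2372) + (-16 + 20*(-33)) = ((-655 - 1089) - 2372) + (-16 - 660) = (-1744 - 2372) - 676 = -4116 - 676 = -4792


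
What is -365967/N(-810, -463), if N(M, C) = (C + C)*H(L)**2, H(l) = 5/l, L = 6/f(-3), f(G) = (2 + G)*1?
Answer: 6587406/11575 ≈ 569.11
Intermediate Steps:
f(G) = 2 + G
L = -6 (L = 6/(2 - 3) = 6/(-1) = 6*(-1) = -6)
N(M, C) = 25*C/18 (N(M, C) = (C + C)*(5/(-6))**2 = (2*C)*(5*(-1/6))**2 = (2*C)*(-5/6)**2 = (2*C)*(25/36) = 25*C/18)
-365967/N(-810, -463) = -365967/((25/18)*(-463)) = -365967/(-11575/18) = -365967*(-18/11575) = 6587406/11575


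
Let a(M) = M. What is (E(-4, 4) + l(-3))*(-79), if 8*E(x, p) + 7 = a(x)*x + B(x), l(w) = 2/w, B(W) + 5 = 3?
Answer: -395/24 ≈ -16.458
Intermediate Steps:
B(W) = -2 (B(W) = -5 + 3 = -2)
E(x, p) = -9/8 + x**2/8 (E(x, p) = -7/8 + (x*x - 2)/8 = -7/8 + (x**2 - 2)/8 = -7/8 + (-2 + x**2)/8 = -7/8 + (-1/4 + x**2/8) = -9/8 + x**2/8)
(E(-4, 4) + l(-3))*(-79) = ((-9/8 + (1/8)*(-4)**2) + 2/(-3))*(-79) = ((-9/8 + (1/8)*16) + 2*(-1/3))*(-79) = ((-9/8 + 2) - 2/3)*(-79) = (7/8 - 2/3)*(-79) = (5/24)*(-79) = -395/24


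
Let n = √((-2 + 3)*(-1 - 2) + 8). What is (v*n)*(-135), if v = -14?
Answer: 1890*√5 ≈ 4226.2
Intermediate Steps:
n = √5 (n = √(1*(-3) + 8) = √(-3 + 8) = √5 ≈ 2.2361)
(v*n)*(-135) = -14*√5*(-135) = 1890*√5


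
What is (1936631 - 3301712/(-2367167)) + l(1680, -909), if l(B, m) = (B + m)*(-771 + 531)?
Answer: 4146311714409/2367167 ≈ 1.7516e+6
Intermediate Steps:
l(B, m) = -240*B - 240*m (l(B, m) = (B + m)*(-240) = -240*B - 240*m)
(1936631 - 3301712/(-2367167)) + l(1680, -909) = (1936631 - 3301712/(-2367167)) + (-240*1680 - 240*(-909)) = (1936631 - 3301712*(-1/2367167)) + (-403200 + 218160) = (1936631 + 3301712/2367167) - 185040 = 4584332296089/2367167 - 185040 = 4146311714409/2367167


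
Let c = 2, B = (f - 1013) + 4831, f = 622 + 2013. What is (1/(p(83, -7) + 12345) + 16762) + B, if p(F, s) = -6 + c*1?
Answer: 286496316/12341 ≈ 23215.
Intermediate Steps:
f = 2635
B = 6453 (B = (2635 - 1013) + 4831 = 1622 + 4831 = 6453)
p(F, s) = -4 (p(F, s) = -6 + 2*1 = -6 + 2 = -4)
(1/(p(83, -7) + 12345) + 16762) + B = (1/(-4 + 12345) + 16762) + 6453 = (1/12341 + 16762) + 6453 = 206859843/12341 + 6453 = 286496316/12341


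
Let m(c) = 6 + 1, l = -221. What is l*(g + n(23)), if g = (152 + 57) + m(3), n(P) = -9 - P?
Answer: -40664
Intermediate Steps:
m(c) = 7
g = 216 (g = (152 + 57) + 7 = 209 + 7 = 216)
l*(g + n(23)) = -221*(216 + (-9 - 1*23)) = -221*(216 + (-9 - 23)) = -221*(216 - 32) = -221*184 = -40664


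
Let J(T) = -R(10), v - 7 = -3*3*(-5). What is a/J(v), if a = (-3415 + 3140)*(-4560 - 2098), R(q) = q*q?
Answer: -36619/2 ≈ -18310.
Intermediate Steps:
v = 52 (v = 7 - 3*3*(-5) = 7 - 9*(-5) = 7 + 45 = 52)
R(q) = q²
a = 1830950 (a = -275*(-6658) = 1830950)
J(T) = -100 (J(T) = -1*10² = -1*100 = -100)
a/J(v) = 1830950/(-100) = 1830950*(-1/100) = -36619/2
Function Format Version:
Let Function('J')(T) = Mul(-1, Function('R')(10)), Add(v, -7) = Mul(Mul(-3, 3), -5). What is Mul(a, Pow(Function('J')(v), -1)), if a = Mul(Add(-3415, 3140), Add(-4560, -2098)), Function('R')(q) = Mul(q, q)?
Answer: Rational(-36619, 2) ≈ -18310.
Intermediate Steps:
v = 52 (v = Add(7, Mul(Mul(-3, 3), -5)) = Add(7, Mul(-9, -5)) = Add(7, 45) = 52)
Function('R')(q) = Pow(q, 2)
a = 1830950 (a = Mul(-275, -6658) = 1830950)
Function('J')(T) = -100 (Function('J')(T) = Mul(-1, Pow(10, 2)) = Mul(-1, 100) = -100)
Mul(a, Pow(Function('J')(v), -1)) = Mul(1830950, Pow(-100, -1)) = Mul(1830950, Rational(-1, 100)) = Rational(-36619, 2)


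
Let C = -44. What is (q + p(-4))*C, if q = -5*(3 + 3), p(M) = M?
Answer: 1496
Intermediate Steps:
q = -30 (q = -5*6 = -30)
(q + p(-4))*C = (-30 - 4)*(-44) = -34*(-44) = 1496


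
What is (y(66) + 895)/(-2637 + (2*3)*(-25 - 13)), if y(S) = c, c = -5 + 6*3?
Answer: -908/2865 ≈ -0.31693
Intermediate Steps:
c = 13 (c = -5 + 18 = 13)
y(S) = 13
(y(66) + 895)/(-2637 + (2*3)*(-25 - 13)) = (13 + 895)/(-2637 + (2*3)*(-25 - 13)) = 908/(-2637 + 6*(-38)) = 908/(-2637 - 228) = 908/(-2865) = 908*(-1/2865) = -908/2865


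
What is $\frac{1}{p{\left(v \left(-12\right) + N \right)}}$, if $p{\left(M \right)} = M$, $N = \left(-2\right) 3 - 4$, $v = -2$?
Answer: $\frac{1}{14} \approx 0.071429$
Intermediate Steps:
$N = -10$ ($N = -6 - 4 = -10$)
$\frac{1}{p{\left(v \left(-12\right) + N \right)}} = \frac{1}{\left(-2\right) \left(-12\right) - 10} = \frac{1}{24 - 10} = \frac{1}{14}$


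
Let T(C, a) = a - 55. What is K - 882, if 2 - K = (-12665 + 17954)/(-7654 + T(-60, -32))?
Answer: -6806791/7741 ≈ -879.32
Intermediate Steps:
T(C, a) = -55 + a
K = 20771/7741 (K = 2 - (-12665 + 17954)/(-7654 + (-55 - 32)) = 2 - 5289/(-7654 - 87) = 2 - 5289/(-7741) = 2 - 5289*(-1)/7741 = 2 - 1*(-5289/7741) = 2 + 5289/7741 = 20771/7741 ≈ 2.6832)
K - 882 = 20771/7741 - 882 = -6806791/7741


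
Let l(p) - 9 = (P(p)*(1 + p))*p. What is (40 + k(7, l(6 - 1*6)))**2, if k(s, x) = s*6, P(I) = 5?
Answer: 6724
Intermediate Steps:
l(p) = 9 + p*(5 + 5*p) (l(p) = 9 + (5*(1 + p))*p = 9 + (5 + 5*p)*p = 9 + p*(5 + 5*p))
k(s, x) = 6*s
(40 + k(7, l(6 - 1*6)))**2 = (40 + 6*7)**2 = (40 + 42)**2 = 82**2 = 6724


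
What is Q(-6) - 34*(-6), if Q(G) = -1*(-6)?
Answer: 210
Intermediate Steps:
Q(G) = 6
Q(-6) - 34*(-6) = 6 - 34*(-6) = 6 + 204 = 210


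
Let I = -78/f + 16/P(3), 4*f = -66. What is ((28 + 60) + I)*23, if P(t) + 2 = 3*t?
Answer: 168268/77 ≈ 2185.3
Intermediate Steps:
P(t) = -2 + 3*t
f = -33/2 (f = (¼)*(-66) = -33/2 ≈ -16.500)
I = 540/77 (I = -78/(-33/2) + 16/(-2 + 3*3) = -78*(-2/33) + 16/(-2 + 9) = 52/11 + 16/7 = 540/77 ≈ 7.0130)
((28 + 60) + I)*23 = ((28 + 60) + 540/77)*23 = (88 + 540/77)*23 = (7316/77)*23 = 168268/77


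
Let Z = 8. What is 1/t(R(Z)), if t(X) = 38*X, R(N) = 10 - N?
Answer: 1/76 ≈ 0.013158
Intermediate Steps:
1/t(R(Z)) = 1/(38*(10 - 1*8)) = 1/(38*(10 - 8)) = 1/(38*2) = 1/76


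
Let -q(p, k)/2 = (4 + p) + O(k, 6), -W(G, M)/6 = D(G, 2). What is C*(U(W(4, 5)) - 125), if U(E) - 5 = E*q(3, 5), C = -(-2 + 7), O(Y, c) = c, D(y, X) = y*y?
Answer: -11880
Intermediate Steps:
D(y, X) = y**2
W(G, M) = -6*G**2
C = -5 (C = -1*5 = -5)
q(p, k) = -20 - 2*p (q(p, k) = -2*((4 + p) + 6) = -2*(10 + p) = -20 - 2*p)
U(E) = 5 - 26*E (U(E) = 5 + E*(-20 - 2*3) = 5 + E*(-20 - 6) = 5 + E*(-26) = 5 - 26*E)
C*(U(W(4, 5)) - 125) = -5*((5 - (-156)*4**2) - 125) = -5*((5 - (-156)*16) - 125) = -5*((5 - 26*(-96)) - 125) = -5*((5 + 2496) - 125) = -5*(2501 - 125) = -5*2376 = -11880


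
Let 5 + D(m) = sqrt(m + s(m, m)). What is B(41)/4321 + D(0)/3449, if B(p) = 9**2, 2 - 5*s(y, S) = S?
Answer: 257764/14903129 + sqrt(10)/17245 ≈ 0.017479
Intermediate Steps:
s(y, S) = 2/5 - S/5
B(p) = 81
D(m) = -5 + sqrt(2/5 + 4*m/5) (D(m) = -5 + sqrt(m + (2/5 - m/5)) = -5 + sqrt(2/5 + 4*m/5))
B(41)/4321 + D(0)/3449 = 81/4321 + (-5 + sqrt(10 + 20*0)/5)/3449 = 81*(1/4321) + (-5 + sqrt(10 + 0)/5)*(1/3449) = 81/4321 + (-5 + sqrt(10)/5)*(1/3449) = 81/4321 + (-5/3449 + sqrt(10)/17245) = 257764/14903129 + sqrt(10)/17245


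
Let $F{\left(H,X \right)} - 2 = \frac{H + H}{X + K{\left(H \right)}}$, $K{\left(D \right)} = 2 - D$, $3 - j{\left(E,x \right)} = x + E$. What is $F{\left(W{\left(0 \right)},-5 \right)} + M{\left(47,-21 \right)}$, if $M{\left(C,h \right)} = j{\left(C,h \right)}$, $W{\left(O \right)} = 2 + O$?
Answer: $- \frac{109}{5} \approx -21.8$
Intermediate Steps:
$j{\left(E,x \right)} = 3 - E - x$ ($j{\left(E,x \right)} = 3 - \left(x + E\right) = 3 - \left(E + x\right) = 3 - E - x$)
$M{\left(C,h \right)} = 3 - C - h$
$F{\left(H,X \right)} = 2 + \frac{2 H}{2 + X - H}$ ($F{\left(H,X \right)} = 2 + \frac{H + H}{X - \left(-2 + H\right)} = 2 + \frac{2 H}{2 + X - H}$)
$F{\left(W{\left(0 \right)},-5 \right)} + M{\left(47,-21 \right)} = \frac{2 \left(2 - 5\right)}{2 - 5 - \left(2 + 0\right)} - 23 = 2 \frac{1}{2 - 5 - 2} \left(-3\right) + \left(3 - 47 + 21\right) = 2 \frac{1}{2 - 5 - 2} \left(-3\right) - 23 = 2 \frac{1}{-5} \left(-3\right) - 23 = 2 \left(- \frac{1}{5}\right) \left(-3\right) - 23 = \frac{6}{5} - 23 = - \frac{109}{5}$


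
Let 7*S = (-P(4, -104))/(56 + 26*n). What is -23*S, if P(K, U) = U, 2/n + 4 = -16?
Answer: -11960/1869 ≈ -6.3991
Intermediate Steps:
n = -⅒ (n = 2/(-4 - 16) = 2/(-20) = 2*(-1/20) = -⅒ ≈ -0.10000)
S = 520/1869 (S = ((-1*(-104))/(56 + 26*(-⅒)))/7 = (104/(56 - 13/5))/7 = (104/(267/5))/7 = (104*(5/267))/7 = (⅐)*(520/267) = 520/1869 ≈ 0.27822)
-23*S = -23*520/1869 = -11960/1869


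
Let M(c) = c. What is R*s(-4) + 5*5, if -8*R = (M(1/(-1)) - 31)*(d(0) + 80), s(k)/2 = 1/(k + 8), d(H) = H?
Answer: 185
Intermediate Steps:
s(k) = 2/(8 + k) (s(k) = 2/(k + 8) = 2/(8 + k))
R = 320 (R = -(1/(-1) - 31)*(0 + 80)/8 = -(-1 - 31)*80/8 = -(-4)*80 = -1/8*(-2560) = 320)
R*s(-4) + 5*5 = 320*(2/(8 - 4)) + 5*5 = 320*(2/4) + 25 = 320*(2*(1/4)) + 25 = 320*(1/2) + 25 = 160 + 25 = 185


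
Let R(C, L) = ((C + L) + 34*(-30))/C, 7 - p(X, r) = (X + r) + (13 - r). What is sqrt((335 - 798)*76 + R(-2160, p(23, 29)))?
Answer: 7*I*sqrt(23266185)/180 ≈ 187.58*I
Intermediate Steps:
p(X, r) = -6 - X (p(X, r) = 7 - ((X + r) + (13 - r)) = 7 - (13 + X) = 7 + (-13 - X) = -6 - X)
R(C, L) = (-1020 + C + L)/C (R(C, L) = ((C + L) - 1020)/C = (-1020 + C + L)/C)
sqrt((335 - 798)*76 + R(-2160, p(23, 29))) = sqrt((335 - 798)*76 + (-1020 - 2160 + (-6 - 1*23))/(-2160)) = sqrt(-463*76 - (-1020 - 2160 + (-6 - 23))/2160) = sqrt(-35188 - (-1020 - 2160 - 29)/2160) = sqrt(-35188 - 1/2160*(-3209)) = sqrt(-35188 + 3209/2160) = sqrt(-76002871/2160) = 7*I*sqrt(23266185)/180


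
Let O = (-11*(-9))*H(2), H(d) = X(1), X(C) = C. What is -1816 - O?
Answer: -1915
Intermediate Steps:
H(d) = 1
O = 99 (O = -11*(-9)*1 = 99*1 = 99)
-1816 - O = -1816 - 1*99 = -1816 - 99 = -1915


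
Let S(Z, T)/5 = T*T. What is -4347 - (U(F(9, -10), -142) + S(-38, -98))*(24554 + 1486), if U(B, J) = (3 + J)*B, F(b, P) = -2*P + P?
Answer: -1214249547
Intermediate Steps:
F(b, P) = -P
S(Z, T) = 5*T² (S(Z, T) = 5*(T*T) = 5*T²)
U(B, J) = B*(3 + J)
-4347 - (U(F(9, -10), -142) + S(-38, -98))*(24554 + 1486) = -4347 - ((-1*(-10))*(3 - 142) + 5*(-98)²)*(24554 + 1486) = -4347 - (10*(-139) + 5*9604)*26040 = -4347 - (-1390 + 48020)*26040 = -4347 - 46630*26040 = -4347 - 1*1214245200 = -4347 - 1214245200 = -1214249547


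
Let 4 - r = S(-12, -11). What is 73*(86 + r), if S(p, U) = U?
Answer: 7373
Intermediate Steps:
r = 15 (r = 4 - 1*(-11) = 4 + 11 = 15)
73*(86 + r) = 73*(86 + 15) = 73*101 = 7373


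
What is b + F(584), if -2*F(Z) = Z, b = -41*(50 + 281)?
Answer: -13863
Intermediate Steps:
b = -13571 (b = -41*331 = -13571)
F(Z) = -Z/2
b + F(584) = -13571 - ½*584 = -13571 - 292 = -13863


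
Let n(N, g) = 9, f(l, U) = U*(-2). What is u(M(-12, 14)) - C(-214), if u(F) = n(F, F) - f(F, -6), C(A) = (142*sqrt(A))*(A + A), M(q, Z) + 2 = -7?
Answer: -3 + 60776*I*sqrt(214) ≈ -3.0 + 8.8908e+5*I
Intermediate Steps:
f(l, U) = -2*U
M(q, Z) = -9 (M(q, Z) = -2 - 7 = -9)
C(A) = 284*A**(3/2) (C(A) = (142*sqrt(A))*(2*A) = 284*A**(3/2))
u(F) = -3 (u(F) = 9 - (-2)*(-6) = 9 - 1*12 = 9 - 12 = -3)
u(M(-12, 14)) - C(-214) = -3 - 284*(-214)**(3/2) = -3 - 284*(-214*I*sqrt(214)) = -3 - (-60776)*I*sqrt(214) = -3 + 60776*I*sqrt(214)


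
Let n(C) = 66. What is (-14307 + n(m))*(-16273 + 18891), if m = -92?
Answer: -37282938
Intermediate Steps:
(-14307 + n(m))*(-16273 + 18891) = (-14307 + 66)*(-16273 + 18891) = -14241*2618 = -37282938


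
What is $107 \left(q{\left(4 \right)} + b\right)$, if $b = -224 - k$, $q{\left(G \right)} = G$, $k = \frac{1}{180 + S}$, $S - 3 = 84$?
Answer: $- \frac{6285287}{267} \approx -23540.0$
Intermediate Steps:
$S = 87$ ($S = 3 + 84 = 87$)
$k = \frac{1}{267}$ ($k = \frac{1}{180 + 87} = \frac{1}{267} \approx 0.0037453$)
$b = - \frac{59809}{267}$ ($b = -224 - \frac{1}{267} = - \frac{59809}{267} \approx -224.0$)
$107 \left(q{\left(4 \right)} + b\right) = 107 \left(4 - \frac{59809}{267}\right) = 107 \left(- \frac{58741}{267}\right) = - \frac{6285287}{267}$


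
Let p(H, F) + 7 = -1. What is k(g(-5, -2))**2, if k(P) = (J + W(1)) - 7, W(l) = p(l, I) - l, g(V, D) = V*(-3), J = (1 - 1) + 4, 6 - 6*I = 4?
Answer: 144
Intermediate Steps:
I = 1/3 (I = 1 - 1/6*4 = 1 - 2/3 = 1/3 ≈ 0.33333)
p(H, F) = -8 (p(H, F) = -7 - 1 = -8)
J = 4 (J = 0 + 4 = 4)
g(V, D) = -3*V
W(l) = -8 - l
k(P) = -12 (k(P) = (4 + (-8 - 1*1)) - 7 = (4 + (-8 - 1)) - 7 = (4 - 9) - 7 = -5 - 7 = -12)
k(g(-5, -2))**2 = (-12)**2 = 144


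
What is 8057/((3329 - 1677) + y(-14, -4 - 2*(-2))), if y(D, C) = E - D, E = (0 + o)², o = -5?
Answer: 8057/1691 ≈ 4.7646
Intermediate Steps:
E = 25 (E = (0 - 5)² = (-5)² = 25)
y(D, C) = 25 - D
8057/((3329 - 1677) + y(-14, -4 - 2*(-2))) = 8057/((3329 - 1677) + (25 - 1*(-14))) = 8057/(1652 + (25 + 14)) = 8057/(1652 + 39) = 8057/1691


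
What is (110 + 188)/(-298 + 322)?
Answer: 149/12 ≈ 12.417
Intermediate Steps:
(110 + 188)/(-298 + 322) = 298/24 = 298*(1/24) = 149/12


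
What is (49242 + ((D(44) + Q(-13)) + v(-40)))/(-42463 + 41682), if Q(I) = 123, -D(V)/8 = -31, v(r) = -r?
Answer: -49653/781 ≈ -63.576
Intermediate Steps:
D(V) = 248 (D(V) = -8*(-31) = 248)
(49242 + ((D(44) + Q(-13)) + v(-40)))/(-42463 + 41682) = (49242 + ((248 + 123) - 1*(-40)))/(-42463 + 41682) = (49242 + (371 + 40))/(-781) = (49242 + 411)*(-1/781) = 49653*(-1/781) = -49653/781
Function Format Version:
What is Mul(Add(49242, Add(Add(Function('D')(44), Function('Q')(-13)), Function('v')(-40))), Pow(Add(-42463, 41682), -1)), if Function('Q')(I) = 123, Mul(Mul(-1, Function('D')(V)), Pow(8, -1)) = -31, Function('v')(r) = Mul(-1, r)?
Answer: Rational(-49653, 781) ≈ -63.576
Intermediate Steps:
Function('D')(V) = 248 (Function('D')(V) = Mul(-8, -31) = 248)
Mul(Add(49242, Add(Add(Function('D')(44), Function('Q')(-13)), Function('v')(-40))), Pow(Add(-42463, 41682), -1)) = Mul(Add(49242, Add(Add(248, 123), Mul(-1, -40))), Pow(Add(-42463, 41682), -1)) = Mul(Add(49242, Add(371, 40)), Pow(-781, -1)) = Mul(Add(49242, 411), Rational(-1, 781)) = Mul(49653, Rational(-1, 781)) = Rational(-49653, 781)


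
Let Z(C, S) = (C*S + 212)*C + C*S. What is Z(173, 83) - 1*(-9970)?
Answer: 2545112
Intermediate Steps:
Z(C, S) = C*S + C*(212 + C*S) (Z(C, S) = (212 + C*S)*C + C*S = C*(212 + C*S) + C*S = C*S + C*(212 + C*S))
Z(173, 83) - 1*(-9970) = 173*(212 + 83 + 173*83) - 1*(-9970) = 173*(212 + 83 + 14359) + 9970 = 173*14654 + 9970 = 2535142 + 9970 = 2545112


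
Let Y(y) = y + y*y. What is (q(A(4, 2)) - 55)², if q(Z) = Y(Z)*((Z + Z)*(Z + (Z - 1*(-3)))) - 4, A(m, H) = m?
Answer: 2893401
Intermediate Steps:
Y(y) = y + y²
q(Z) = -4 + 2*Z²*(1 + Z)*(3 + 2*Z) (q(Z) = (Z*(1 + Z))*((Z + Z)*(Z + (Z - 1*(-3)))) - 4 = (Z*(1 + Z))*((2*Z)*(Z + (Z + 3))) - 4 = (Z*(1 + Z))*((2*Z)*(Z + (3 + Z))) - 4 = (Z*(1 + Z))*((2*Z)*(3 + 2*Z)) - 4 = (Z*(1 + Z))*(2*Z*(3 + 2*Z)) - 4 = 2*Z²*(1 + Z)*(3 + 2*Z) - 4 = -4 + 2*Z²*(1 + Z)*(3 + 2*Z))
(q(A(4, 2)) - 55)² = ((-4 + 4*4⁴ + 6*4² + 10*4³) - 55)² = ((-4 + 4*256 + 6*16 + 10*64) - 55)² = ((-4 + 1024 + 96 + 640) - 55)² = (1756 - 55)² = 1701² = 2893401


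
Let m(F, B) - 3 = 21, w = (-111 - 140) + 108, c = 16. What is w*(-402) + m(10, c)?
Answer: 57510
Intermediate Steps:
w = -143 (w = -251 + 108 = -143)
m(F, B) = 24 (m(F, B) = 3 + 21 = 24)
w*(-402) + m(10, c) = -143*(-402) + 24 = 57486 + 24 = 57510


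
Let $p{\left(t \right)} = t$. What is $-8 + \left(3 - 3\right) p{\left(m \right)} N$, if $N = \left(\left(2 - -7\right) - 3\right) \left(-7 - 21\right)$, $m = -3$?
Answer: $-8$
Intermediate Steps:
$N = -168$ ($N = \left(\left(2 + 7\right) - 3\right) \left(-28\right) = \left(9 - 3\right) \left(-28\right) = 6 \left(-28\right) = -168$)
$-8 + \left(3 - 3\right) p{\left(m \right)} N = -8 + \left(3 - 3\right) \left(-3\right) \left(-168\right) = -8 + 0 \left(-3\right) \left(-168\right) = -8 + 0 \left(-168\right) = -8 + 0 = -8$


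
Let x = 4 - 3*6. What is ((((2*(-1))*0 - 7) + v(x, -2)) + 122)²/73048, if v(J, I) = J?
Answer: 10201/73048 ≈ 0.13965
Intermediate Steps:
x = -14 (x = 4 - 18 = -14)
((((2*(-1))*0 - 7) + v(x, -2)) + 122)²/73048 = ((((2*(-1))*0 - 7) - 14) + 122)²/73048 = (((-2*0 - 7) - 14) + 122)²*(1/73048) = (((0 - 7) - 14) + 122)²*(1/73048) = ((-7 - 14) + 122)²*(1/73048) = (-21 + 122)²*(1/73048) = 101²*(1/73048) = 10201*(1/73048) = 10201/73048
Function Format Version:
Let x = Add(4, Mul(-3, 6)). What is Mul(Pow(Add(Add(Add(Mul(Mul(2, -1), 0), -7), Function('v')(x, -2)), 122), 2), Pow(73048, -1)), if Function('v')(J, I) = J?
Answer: Rational(10201, 73048) ≈ 0.13965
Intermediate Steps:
x = -14 (x = Add(4, -18) = -14)
Mul(Pow(Add(Add(Add(Mul(Mul(2, -1), 0), -7), Function('v')(x, -2)), 122), 2), Pow(73048, -1)) = Mul(Pow(Add(Add(Add(Mul(Mul(2, -1), 0), -7), -14), 122), 2), Pow(73048, -1)) = Mul(Pow(Add(Add(Add(Mul(-2, 0), -7), -14), 122), 2), Rational(1, 73048)) = Mul(Pow(Add(Add(Add(0, -7), -14), 122), 2), Rational(1, 73048)) = Mul(Pow(Add(Add(-7, -14), 122), 2), Rational(1, 73048)) = Mul(Pow(Add(-21, 122), 2), Rational(1, 73048)) = Mul(Pow(101, 2), Rational(1, 73048)) = Mul(10201, Rational(1, 73048)) = Rational(10201, 73048)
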